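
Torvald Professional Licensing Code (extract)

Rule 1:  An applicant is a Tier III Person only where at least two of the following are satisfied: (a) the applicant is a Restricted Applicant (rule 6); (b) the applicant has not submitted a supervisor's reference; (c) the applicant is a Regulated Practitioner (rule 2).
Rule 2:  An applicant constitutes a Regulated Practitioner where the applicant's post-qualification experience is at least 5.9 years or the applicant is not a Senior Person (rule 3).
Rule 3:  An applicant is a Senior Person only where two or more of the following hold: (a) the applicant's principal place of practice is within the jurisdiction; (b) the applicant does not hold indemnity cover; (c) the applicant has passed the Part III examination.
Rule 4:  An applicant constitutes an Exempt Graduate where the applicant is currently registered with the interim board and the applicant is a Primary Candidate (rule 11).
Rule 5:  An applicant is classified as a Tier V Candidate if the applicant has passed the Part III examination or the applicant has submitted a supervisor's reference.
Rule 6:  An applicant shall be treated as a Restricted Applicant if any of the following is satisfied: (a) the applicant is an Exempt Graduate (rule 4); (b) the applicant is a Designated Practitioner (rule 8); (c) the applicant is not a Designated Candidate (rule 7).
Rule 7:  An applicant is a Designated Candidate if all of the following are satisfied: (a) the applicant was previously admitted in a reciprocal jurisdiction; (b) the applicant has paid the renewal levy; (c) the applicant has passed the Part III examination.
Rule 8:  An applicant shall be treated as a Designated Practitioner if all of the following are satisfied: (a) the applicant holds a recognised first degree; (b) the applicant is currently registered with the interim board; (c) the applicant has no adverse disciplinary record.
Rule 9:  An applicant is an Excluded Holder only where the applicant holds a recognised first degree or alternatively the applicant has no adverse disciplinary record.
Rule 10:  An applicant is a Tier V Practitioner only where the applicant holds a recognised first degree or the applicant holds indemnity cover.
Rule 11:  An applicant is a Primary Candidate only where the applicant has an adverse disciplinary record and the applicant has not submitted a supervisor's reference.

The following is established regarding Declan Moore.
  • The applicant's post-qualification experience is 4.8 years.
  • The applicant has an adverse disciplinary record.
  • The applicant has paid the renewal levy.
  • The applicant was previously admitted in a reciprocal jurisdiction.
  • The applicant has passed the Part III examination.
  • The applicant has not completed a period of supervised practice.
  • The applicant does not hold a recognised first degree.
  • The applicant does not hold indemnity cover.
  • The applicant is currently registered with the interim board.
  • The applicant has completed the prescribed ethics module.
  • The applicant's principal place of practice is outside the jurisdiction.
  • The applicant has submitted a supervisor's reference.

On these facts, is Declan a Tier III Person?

No

rule 11 — Primary Candidate: [the applicant has an adverse disciplinary record? yes] AND [the applicant has not submitted a supervisor's reference? no] → not satisfied.
rule 4 — Exempt Graduate: [the applicant is currently registered with the interim board? yes] AND [Primary Candidate (rule 11)? no] → not satisfied.
rule 8 — Designated Practitioner: [the applicant holds a recognised first degree? no] AND [the applicant is currently registered with the interim board? yes] AND [the applicant has no adverse disciplinary record? no] → not satisfied.
rule 7 — Designated Candidate: [the applicant was previously admitted in a reciprocal jurisdiction? yes] AND [the applicant has paid the renewal levy? yes] AND [the applicant has passed the Part III examination? yes] → satisfied.
rule 6 — Restricted Applicant: [Exempt Graduate (rule 4)? no] OR [Designated Practitioner (rule 8)? no] OR [not a Designated Candidate (rule 7)? no] → not satisfied.
rule 3 — Senior Person: the applicant's principal place of practice is within the jurisdiction? no; the applicant does not hold indemnity cover? yes; the applicant has passed the Part III examination? yes — 2 of 3 hold (need ≥2) → satisfied.
rule 2 — Regulated Practitioner: [applicant's post-qualification experience: 4.8 years ≥ 5.9 years? no] OR [not a Senior Person (rule 3)? no] → not satisfied.
rule 1 — Tier III Person: Restricted Applicant (rule 6)? no; the applicant has not submitted a supervisor's reference? no; Regulated Practitioner (rule 2)? no — 0 of 3 hold (need ≥2) → not satisfied.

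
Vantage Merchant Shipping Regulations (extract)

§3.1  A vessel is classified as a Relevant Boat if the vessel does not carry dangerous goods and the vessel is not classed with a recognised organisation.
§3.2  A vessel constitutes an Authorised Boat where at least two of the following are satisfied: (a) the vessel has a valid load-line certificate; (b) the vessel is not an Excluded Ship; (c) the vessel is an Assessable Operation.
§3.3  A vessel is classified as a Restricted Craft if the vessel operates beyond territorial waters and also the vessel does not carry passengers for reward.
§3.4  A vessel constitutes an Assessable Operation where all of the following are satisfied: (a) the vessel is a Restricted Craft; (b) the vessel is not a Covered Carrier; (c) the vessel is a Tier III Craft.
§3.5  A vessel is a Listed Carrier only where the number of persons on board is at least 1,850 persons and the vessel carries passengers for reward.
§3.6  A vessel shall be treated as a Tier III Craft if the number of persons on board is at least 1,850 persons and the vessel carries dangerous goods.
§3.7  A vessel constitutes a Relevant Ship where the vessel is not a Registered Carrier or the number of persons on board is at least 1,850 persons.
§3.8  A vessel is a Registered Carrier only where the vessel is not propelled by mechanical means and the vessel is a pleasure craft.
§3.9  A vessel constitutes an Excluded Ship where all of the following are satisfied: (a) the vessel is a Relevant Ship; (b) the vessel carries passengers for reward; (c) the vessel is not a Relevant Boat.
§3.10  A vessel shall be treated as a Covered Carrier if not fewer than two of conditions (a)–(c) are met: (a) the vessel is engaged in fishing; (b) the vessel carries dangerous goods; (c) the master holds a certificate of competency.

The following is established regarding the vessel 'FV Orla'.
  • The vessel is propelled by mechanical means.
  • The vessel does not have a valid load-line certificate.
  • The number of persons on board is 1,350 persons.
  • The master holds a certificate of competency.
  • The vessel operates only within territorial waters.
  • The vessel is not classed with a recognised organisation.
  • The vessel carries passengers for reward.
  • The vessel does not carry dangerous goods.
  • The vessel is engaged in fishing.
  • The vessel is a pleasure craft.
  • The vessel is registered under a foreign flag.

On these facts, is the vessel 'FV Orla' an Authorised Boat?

No

§3.8 — Registered Carrier: [the vessel is not propelled by mechanical means? no] AND [the vessel is a pleasure craft? yes] → not satisfied.
§3.7 — Relevant Ship: [not a Registered Carrier (§3.8)? yes] OR [number of persons on board: 1,350 persons ≥ 1,850 persons? no] → satisfied.
§3.1 — Relevant Boat: [the vessel does not carry dangerous goods? yes] AND [the vessel is not classed with a recognised organisation? yes] → satisfied.
§3.9 — Excluded Ship: [Relevant Ship (§3.7)? yes] AND [the vessel carries passengers for reward? yes] AND [not a Relevant Boat (§3.1)? no] → not satisfied.
§3.3 — Restricted Craft: [the vessel operates beyond territorial waters? no] AND [the vessel does not carry passengers for reward? no] → not satisfied.
§3.10 — Covered Carrier: the vessel is engaged in fishing? yes; the vessel carries dangerous goods? no; the master holds a certificate of competency? yes — 2 of 3 hold (need ≥2) → satisfied.
§3.6 — Tier III Craft: [number of persons on board: 1,350 persons ≥ 1,850 persons? no] AND [the vessel carries dangerous goods? no] → not satisfied.
§3.4 — Assessable Operation: [Restricted Craft (§3.3)? no] AND [not a Covered Carrier (§3.10)? no] AND [Tier III Craft (§3.6)? no] → not satisfied.
§3.2 — Authorised Boat: the vessel has a valid load-line certificate? no; not an Excluded Ship (§3.9)? yes; Assessable Operation (§3.4)? no — 1 of 3 hold (need ≥2) → not satisfied.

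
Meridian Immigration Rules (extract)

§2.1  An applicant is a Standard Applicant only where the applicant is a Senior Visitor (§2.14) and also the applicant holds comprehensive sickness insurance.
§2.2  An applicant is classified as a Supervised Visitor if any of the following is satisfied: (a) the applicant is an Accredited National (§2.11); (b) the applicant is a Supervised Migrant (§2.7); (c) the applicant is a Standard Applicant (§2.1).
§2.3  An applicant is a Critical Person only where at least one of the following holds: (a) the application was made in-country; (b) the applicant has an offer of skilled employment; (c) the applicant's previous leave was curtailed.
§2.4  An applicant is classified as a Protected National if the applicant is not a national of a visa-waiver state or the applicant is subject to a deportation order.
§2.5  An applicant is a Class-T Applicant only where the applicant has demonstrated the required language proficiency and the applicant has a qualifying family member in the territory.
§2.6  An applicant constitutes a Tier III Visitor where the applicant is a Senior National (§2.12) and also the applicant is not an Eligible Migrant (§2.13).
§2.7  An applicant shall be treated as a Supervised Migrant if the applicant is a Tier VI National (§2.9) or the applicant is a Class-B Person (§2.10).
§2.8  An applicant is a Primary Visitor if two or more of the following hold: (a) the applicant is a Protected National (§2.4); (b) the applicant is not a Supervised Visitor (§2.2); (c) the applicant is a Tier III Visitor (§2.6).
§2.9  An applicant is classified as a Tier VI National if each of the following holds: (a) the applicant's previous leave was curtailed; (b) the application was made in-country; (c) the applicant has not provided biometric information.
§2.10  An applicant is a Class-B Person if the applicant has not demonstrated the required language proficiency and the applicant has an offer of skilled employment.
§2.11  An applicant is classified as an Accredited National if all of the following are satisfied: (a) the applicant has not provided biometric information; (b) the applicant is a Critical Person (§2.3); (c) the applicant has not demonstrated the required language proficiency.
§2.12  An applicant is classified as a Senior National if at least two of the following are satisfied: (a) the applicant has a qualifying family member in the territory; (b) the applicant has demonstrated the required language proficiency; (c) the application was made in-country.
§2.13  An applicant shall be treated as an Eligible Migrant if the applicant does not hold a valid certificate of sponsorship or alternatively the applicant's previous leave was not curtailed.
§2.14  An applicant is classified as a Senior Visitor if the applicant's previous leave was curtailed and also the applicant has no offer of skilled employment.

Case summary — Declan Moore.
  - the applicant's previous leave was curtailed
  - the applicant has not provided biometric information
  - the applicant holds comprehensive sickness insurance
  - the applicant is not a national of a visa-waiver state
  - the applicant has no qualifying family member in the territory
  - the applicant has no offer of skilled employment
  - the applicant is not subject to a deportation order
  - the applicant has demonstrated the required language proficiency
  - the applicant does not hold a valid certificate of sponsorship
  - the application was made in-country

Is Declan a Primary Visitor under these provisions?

§2.4 — Protected National: [the applicant is not a national of a visa-waiver state? yes] OR [the applicant is subject to a deportation order? no] → satisfied.
§2.3 — Critical Person: [the application was made in-country? yes] OR [the applicant has an offer of skilled employment? no] OR [the applicant's previous leave was curtailed? yes] → satisfied.
§2.11 — Accredited National: [the applicant has not provided biometric information? yes] AND [Critical Person (§2.3)? yes] AND [the applicant has not demonstrated the required language proficiency? no] → not satisfied.
§2.9 — Tier VI National: [the applicant's previous leave was curtailed? yes] AND [the application was made in-country? yes] AND [the applicant has not provided biometric information? yes] → satisfied.
§2.10 — Class-B Person: [the applicant has not demonstrated the required language proficiency? no] AND [the applicant has an offer of skilled employment? no] → not satisfied.
§2.7 — Supervised Migrant: [Tier VI National (§2.9)? yes] OR [Class-B Person (§2.10)? no] → satisfied.
§2.14 — Senior Visitor: [the applicant's previous leave was curtailed? yes] AND [the applicant has no offer of skilled employment? yes] → satisfied.
§2.1 — Standard Applicant: [Senior Visitor (§2.14)? yes] AND [the applicant holds comprehensive sickness insurance? yes] → satisfied.
§2.2 — Supervised Visitor: [Accredited National (§2.11)? no] OR [Supervised Migrant (§2.7)? yes] OR [Standard Applicant (§2.1)? yes] → satisfied.
§2.12 — Senior National: the applicant has a qualifying family member in the territory? no; the applicant has demonstrated the required language proficiency? yes; the application was made in-country? yes — 2 of 3 hold (need ≥2) → satisfied.
§2.13 — Eligible Migrant: [the applicant does not hold a valid certificate of sponsorship? yes] OR [the applicant's previous leave was not curtailed? no] → satisfied.
§2.6 — Tier III Visitor: [Senior National (§2.12)? yes] AND [not an Eligible Migrant (§2.13)? no] → not satisfied.
§2.8 — Primary Visitor: Protected National (§2.4)? yes; not a Supervised Visitor (§2.2)? no; Tier III Visitor (§2.6)? no — 1 of 3 hold (need ≥2) → not satisfied.

No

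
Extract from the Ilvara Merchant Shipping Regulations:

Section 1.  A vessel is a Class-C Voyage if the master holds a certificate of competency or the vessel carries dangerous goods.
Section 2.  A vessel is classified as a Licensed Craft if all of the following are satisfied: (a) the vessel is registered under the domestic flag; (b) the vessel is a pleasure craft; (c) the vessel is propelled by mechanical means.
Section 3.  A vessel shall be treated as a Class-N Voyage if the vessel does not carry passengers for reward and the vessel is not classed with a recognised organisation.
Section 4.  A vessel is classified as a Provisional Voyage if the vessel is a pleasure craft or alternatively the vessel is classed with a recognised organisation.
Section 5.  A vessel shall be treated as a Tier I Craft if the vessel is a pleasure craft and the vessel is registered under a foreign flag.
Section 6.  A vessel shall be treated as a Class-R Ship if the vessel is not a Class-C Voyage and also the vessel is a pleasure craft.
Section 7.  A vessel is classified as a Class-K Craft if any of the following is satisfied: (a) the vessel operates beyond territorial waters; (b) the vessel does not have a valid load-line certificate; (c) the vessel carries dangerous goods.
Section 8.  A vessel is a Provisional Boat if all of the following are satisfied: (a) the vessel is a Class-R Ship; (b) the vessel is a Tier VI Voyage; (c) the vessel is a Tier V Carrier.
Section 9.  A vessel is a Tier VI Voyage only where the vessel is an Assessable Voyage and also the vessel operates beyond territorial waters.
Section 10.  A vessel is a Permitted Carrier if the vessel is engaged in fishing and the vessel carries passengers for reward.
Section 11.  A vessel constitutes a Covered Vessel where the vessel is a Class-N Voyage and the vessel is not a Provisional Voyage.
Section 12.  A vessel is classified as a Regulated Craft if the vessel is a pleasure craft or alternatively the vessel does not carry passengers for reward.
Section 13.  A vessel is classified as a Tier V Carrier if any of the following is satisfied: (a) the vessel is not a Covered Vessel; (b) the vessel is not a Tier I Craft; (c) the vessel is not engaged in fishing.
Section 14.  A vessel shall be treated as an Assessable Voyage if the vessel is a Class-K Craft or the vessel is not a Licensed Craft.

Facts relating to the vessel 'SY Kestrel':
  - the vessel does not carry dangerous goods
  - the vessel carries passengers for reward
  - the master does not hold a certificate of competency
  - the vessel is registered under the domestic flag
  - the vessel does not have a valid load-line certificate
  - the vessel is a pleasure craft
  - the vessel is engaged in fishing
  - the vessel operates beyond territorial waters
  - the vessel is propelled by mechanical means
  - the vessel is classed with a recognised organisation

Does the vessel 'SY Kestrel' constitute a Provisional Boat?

Yes

section 1 — Class-C Voyage: [the master holds a certificate of competency? no] OR [the vessel carries dangerous goods? no] → not satisfied.
section 6 — Class-R Ship: [not a Class-C Voyage (section 1)? yes] AND [the vessel is a pleasure craft? yes] → satisfied.
section 7 — Class-K Craft: [the vessel operates beyond territorial waters? yes] OR [the vessel does not have a valid load-line certificate? yes] OR [the vessel carries dangerous goods? no] → satisfied.
section 2 — Licensed Craft: [the vessel is registered under the domestic flag? yes] AND [the vessel is a pleasure craft? yes] AND [the vessel is propelled by mechanical means? yes] → satisfied.
section 14 — Assessable Voyage: [Class-K Craft (section 7)? yes] OR [not a Licensed Craft (section 2)? no] → satisfied.
section 9 — Tier VI Voyage: [Assessable Voyage (section 14)? yes] AND [the vessel operates beyond territorial waters? yes] → satisfied.
section 3 — Class-N Voyage: [the vessel does not carry passengers for reward? no] AND [the vessel is not classed with a recognised organisation? no] → not satisfied.
section 4 — Provisional Voyage: [the vessel is a pleasure craft? yes] OR [the vessel is classed with a recognised organisation? yes] → satisfied.
section 11 — Covered Vessel: [Class-N Voyage (section 3)? no] AND [not a Provisional Voyage (section 4)? no] → not satisfied.
section 5 — Tier I Craft: [the vessel is a pleasure craft? yes] AND [the vessel is registered under a foreign flag? no] → not satisfied.
section 13 — Tier V Carrier: [not a Covered Vessel (section 11)? yes] OR [not a Tier I Craft (section 5)? yes] OR [the vessel is not engaged in fishing? no] → satisfied.
section 8 — Provisional Boat: [Class-R Ship (section 6)? yes] AND [Tier VI Voyage (section 9)? yes] AND [Tier V Carrier (section 13)? yes] → satisfied.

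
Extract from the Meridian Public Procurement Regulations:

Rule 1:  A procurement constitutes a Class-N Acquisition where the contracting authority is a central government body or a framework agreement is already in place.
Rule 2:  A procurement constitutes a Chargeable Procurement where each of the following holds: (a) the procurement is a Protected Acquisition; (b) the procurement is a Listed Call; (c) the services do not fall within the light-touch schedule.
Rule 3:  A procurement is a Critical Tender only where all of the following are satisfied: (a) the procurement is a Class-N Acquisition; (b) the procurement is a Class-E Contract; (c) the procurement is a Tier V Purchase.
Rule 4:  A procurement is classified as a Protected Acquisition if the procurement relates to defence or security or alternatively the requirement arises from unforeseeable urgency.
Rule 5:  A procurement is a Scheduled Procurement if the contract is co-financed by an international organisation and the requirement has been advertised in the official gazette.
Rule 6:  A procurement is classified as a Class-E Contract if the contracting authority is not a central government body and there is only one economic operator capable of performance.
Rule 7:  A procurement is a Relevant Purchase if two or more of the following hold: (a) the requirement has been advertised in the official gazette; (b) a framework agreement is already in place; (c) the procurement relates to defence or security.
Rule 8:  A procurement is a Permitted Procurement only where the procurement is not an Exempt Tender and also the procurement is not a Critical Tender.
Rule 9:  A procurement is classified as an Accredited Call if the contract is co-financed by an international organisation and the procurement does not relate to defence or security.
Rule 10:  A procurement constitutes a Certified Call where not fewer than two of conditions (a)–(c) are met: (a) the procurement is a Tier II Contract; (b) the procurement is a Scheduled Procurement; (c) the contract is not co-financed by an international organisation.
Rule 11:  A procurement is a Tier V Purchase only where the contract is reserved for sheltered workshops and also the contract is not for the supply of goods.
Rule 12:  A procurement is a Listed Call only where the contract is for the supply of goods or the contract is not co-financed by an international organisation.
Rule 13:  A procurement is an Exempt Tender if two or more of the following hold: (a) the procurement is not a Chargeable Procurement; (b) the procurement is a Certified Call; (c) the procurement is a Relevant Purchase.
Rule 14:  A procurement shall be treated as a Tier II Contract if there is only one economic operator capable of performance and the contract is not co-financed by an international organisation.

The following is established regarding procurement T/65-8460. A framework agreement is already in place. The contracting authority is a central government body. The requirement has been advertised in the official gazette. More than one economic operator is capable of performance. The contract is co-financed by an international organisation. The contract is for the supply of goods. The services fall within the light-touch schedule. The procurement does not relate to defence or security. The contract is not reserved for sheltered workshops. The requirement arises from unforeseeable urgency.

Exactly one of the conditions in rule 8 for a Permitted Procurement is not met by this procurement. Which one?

rule 4 — Protected Acquisition: [the procurement relates to defence or security? no] OR [the requirement arises from unforeseeable urgency? yes] → satisfied.
rule 12 — Listed Call: [the contract is for the supply of goods? yes] OR [the contract is not co-financed by an international organisation? no] → satisfied.
rule 2 — Chargeable Procurement: [Protected Acquisition (rule 4)? yes] AND [Listed Call (rule 12)? yes] AND [the services do not fall within the light-touch schedule? no] → not satisfied.
rule 14 — Tier II Contract: [there is only one economic operator capable of performance? no] AND [the contract is not co-financed by an international organisation? no] → not satisfied.
rule 5 — Scheduled Procurement: [the contract is co-financed by an international organisation? yes] AND [the requirement has been advertised in the official gazette? yes] → satisfied.
rule 10 — Certified Call: Tier II Contract (rule 14)? no; Scheduled Procurement (rule 5)? yes; the contract is not co-financed by an international organisation? no — 1 of 3 hold (need ≥2) → not satisfied.
rule 7 — Relevant Purchase: the requirement has been advertised in the official gazette? yes; a framework agreement is already in place? yes; the procurement relates to defence or security? no — 2 of 3 hold (need ≥2) → satisfied.
rule 13 — Exempt Tender: not a Chargeable Procurement (rule 2)? yes; Certified Call (rule 10)? no; Relevant Purchase (rule 7)? yes — 2 of 3 hold (need ≥2) → satisfied.
rule 1 — Class-N Acquisition: [the contracting authority is a central government body? yes] OR [a framework agreement is already in place? yes] → satisfied.
rule 6 — Class-E Contract: [the contracting authority is not a central government body? no] AND [there is only one economic operator capable of performance? no] → not satisfied.
rule 11 — Tier V Purchase: [the contract is reserved for sheltered workshops? no] AND [the contract is not for the supply of goods? no] → not satisfied.
rule 3 — Critical Tender: [Class-N Acquisition (rule 1)? yes] AND [Class-E Contract (rule 6)? no] AND [Tier V Purchase (rule 11)? no] → not satisfied.
rule 8 — Permitted Procurement: [not an Exempt Tender (rule 13)? no] AND [not a Critical Tender (rule 3)? yes] → not satisfied.

Exempt Tender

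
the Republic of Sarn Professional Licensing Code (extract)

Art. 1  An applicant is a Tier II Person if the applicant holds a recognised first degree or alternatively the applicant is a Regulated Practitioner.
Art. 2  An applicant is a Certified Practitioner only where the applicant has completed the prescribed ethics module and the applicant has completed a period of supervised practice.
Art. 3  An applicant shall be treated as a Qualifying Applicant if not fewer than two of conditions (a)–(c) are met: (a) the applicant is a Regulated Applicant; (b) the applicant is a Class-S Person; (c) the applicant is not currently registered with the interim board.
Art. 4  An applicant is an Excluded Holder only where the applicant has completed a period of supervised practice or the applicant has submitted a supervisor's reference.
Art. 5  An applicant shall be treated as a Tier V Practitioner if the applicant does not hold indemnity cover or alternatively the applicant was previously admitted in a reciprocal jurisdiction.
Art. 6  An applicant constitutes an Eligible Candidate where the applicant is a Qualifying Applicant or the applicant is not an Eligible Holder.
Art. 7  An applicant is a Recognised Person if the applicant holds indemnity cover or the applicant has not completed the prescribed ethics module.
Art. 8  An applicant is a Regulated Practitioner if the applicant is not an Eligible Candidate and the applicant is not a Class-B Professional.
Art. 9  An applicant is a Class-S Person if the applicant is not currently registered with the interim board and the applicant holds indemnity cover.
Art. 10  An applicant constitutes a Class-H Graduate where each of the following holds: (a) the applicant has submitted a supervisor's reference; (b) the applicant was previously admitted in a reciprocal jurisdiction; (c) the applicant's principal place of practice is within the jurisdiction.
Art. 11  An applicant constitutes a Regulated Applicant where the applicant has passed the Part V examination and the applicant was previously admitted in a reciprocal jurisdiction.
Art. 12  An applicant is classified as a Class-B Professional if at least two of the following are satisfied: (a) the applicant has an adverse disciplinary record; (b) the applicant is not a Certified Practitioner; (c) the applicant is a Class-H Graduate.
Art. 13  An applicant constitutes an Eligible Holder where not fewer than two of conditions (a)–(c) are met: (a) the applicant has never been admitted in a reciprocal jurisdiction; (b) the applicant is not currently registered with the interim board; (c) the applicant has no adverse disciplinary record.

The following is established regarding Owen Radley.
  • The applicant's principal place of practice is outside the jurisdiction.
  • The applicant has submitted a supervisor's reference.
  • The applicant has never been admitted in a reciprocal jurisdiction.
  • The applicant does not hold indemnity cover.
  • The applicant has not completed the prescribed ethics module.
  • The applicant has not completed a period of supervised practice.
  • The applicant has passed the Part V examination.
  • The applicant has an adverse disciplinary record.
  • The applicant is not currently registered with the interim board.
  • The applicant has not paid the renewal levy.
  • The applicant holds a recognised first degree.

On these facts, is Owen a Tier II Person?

Yes

article 11 — Regulated Applicant: [the applicant has passed the Part V examination? yes] AND [the applicant was previously admitted in a reciprocal jurisdiction? no] → not satisfied.
article 9 — Class-S Person: [the applicant is not currently registered with the interim board? yes] AND [the applicant holds indemnity cover? no] → not satisfied.
article 3 — Qualifying Applicant: Regulated Applicant (article 11)? no; Class-S Person (article 9)? no; the applicant is not currently registered with the interim board? yes — 1 of 3 hold (need ≥2) → not satisfied.
article 13 — Eligible Holder: the applicant has never been admitted in a reciprocal jurisdiction? yes; the applicant is not currently registered with the interim board? yes; the applicant has no adverse disciplinary record? no — 2 of 3 hold (need ≥2) → satisfied.
article 6 — Eligible Candidate: [Qualifying Applicant (article 3)? no] OR [not an Eligible Holder (article 13)? no] → not satisfied.
article 2 — Certified Practitioner: [the applicant has completed the prescribed ethics module? no] AND [the applicant has completed a period of supervised practice? no] → not satisfied.
article 10 — Class-H Graduate: [the applicant has submitted a supervisor's reference? yes] AND [the applicant was previously admitted in a reciprocal jurisdiction? no] AND [the applicant's principal place of practice is within the jurisdiction? no] → not satisfied.
article 12 — Class-B Professional: the applicant has an adverse disciplinary record? yes; not a Certified Practitioner (article 2)? yes; Class-H Graduate (article 10)? no — 2 of 3 hold (need ≥2) → satisfied.
article 8 — Regulated Practitioner: [not an Eligible Candidate (article 6)? yes] AND [not a Class-B Professional (article 12)? no] → not satisfied.
article 1 — Tier II Person: [the applicant holds a recognised first degree? yes] OR [Regulated Practitioner (article 8)? no] → satisfied.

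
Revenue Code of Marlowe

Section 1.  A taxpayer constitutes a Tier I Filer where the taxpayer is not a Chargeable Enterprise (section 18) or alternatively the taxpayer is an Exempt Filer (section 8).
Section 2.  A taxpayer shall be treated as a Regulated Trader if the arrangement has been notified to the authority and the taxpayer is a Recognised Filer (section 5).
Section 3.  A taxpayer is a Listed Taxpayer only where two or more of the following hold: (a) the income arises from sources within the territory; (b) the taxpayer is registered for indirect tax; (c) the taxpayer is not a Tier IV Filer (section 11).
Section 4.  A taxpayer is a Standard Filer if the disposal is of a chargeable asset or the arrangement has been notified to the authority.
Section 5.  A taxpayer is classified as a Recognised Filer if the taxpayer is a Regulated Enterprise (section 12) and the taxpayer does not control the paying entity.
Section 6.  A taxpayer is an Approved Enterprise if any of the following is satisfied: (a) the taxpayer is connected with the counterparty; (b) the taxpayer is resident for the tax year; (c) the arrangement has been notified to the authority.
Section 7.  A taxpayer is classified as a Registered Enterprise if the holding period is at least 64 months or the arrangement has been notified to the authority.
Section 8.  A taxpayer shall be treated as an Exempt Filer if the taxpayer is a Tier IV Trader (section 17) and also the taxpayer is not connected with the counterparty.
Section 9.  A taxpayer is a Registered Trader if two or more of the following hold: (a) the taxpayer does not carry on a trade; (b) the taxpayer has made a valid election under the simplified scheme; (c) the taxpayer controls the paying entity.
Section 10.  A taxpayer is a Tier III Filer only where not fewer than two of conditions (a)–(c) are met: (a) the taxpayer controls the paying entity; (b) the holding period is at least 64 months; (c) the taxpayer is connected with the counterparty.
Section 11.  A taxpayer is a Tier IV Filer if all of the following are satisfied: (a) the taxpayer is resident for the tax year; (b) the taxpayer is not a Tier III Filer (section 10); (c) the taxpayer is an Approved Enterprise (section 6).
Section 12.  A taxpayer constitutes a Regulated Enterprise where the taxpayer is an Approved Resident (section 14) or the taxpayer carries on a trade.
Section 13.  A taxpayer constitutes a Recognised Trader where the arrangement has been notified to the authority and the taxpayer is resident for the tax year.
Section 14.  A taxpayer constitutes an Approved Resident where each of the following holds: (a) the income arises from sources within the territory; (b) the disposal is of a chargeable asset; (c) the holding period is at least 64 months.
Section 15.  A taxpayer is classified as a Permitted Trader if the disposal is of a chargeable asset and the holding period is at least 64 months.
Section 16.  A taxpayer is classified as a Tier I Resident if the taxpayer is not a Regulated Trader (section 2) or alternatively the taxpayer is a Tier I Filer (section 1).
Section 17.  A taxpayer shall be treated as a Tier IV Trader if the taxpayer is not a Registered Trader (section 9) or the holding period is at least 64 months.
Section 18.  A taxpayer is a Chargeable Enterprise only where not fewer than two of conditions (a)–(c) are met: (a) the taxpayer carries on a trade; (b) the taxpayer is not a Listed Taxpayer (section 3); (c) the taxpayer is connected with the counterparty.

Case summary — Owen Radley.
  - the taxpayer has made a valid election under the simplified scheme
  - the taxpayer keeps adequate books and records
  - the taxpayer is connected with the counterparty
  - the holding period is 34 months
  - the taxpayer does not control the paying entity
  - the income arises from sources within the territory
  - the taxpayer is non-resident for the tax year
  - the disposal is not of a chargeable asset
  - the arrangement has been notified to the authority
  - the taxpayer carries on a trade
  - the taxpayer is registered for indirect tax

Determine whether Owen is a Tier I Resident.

No

section 14 — Approved Resident: [the income arises from sources within the territory? yes] AND [the disposal is of a chargeable asset? no] AND [holding period: 34 months ≥ 64 months? no] → not satisfied.
section 12 — Regulated Enterprise: [Approved Resident (section 14)? no] OR [the taxpayer carries on a trade? yes] → satisfied.
section 5 — Recognised Filer: [Regulated Enterprise (section 12)? yes] AND [the taxpayer does not control the paying entity? yes] → satisfied.
section 2 — Regulated Trader: [the arrangement has been notified to the authority? yes] AND [Recognised Filer (section 5)? yes] → satisfied.
section 10 — Tier III Filer: the taxpayer controls the paying entity? no; holding period: 34 months ≥ 64 months? no; the taxpayer is connected with the counterparty? yes — 1 of 3 hold (need ≥2) → not satisfied.
section 6 — Approved Enterprise: [the taxpayer is connected with the counterparty? yes] OR [the taxpayer is resident for the tax year? no] OR [the arrangement has been notified to the authority? yes] → satisfied.
section 11 — Tier IV Filer: [the taxpayer is resident for the tax year? no] AND [not a Tier III Filer (section 10)? yes] AND [Approved Enterprise (section 6)? yes] → not satisfied.
section 3 — Listed Taxpayer: the income arises from sources within the territory? yes; the taxpayer is registered for indirect tax? yes; not a Tier IV Filer (section 11)? yes — 3 of 3 hold (need ≥2) → satisfied.
section 18 — Chargeable Enterprise: the taxpayer carries on a trade? yes; not a Listed Taxpayer (section 3)? no; the taxpayer is connected with the counterparty? yes — 2 of 3 hold (need ≥2) → satisfied.
section 9 — Registered Trader: the taxpayer does not carry on a trade? no; the taxpayer has made a valid election under the simplified scheme? yes; the taxpayer controls the paying entity? no — 1 of 3 hold (need ≥2) → not satisfied.
section 17 — Tier IV Trader: [not a Registered Trader (section 9)? yes] OR [holding period: 34 months ≥ 64 months? no] → satisfied.
section 8 — Exempt Filer: [Tier IV Trader (section 17)? yes] AND [the taxpayer is not connected with the counterparty? no] → not satisfied.
section 1 — Tier I Filer: [not a Chargeable Enterprise (section 18)? no] OR [Exempt Filer (section 8)? no] → not satisfied.
section 16 — Tier I Resident: [not a Regulated Trader (section 2)? no] OR [Tier I Filer (section 1)? no] → not satisfied.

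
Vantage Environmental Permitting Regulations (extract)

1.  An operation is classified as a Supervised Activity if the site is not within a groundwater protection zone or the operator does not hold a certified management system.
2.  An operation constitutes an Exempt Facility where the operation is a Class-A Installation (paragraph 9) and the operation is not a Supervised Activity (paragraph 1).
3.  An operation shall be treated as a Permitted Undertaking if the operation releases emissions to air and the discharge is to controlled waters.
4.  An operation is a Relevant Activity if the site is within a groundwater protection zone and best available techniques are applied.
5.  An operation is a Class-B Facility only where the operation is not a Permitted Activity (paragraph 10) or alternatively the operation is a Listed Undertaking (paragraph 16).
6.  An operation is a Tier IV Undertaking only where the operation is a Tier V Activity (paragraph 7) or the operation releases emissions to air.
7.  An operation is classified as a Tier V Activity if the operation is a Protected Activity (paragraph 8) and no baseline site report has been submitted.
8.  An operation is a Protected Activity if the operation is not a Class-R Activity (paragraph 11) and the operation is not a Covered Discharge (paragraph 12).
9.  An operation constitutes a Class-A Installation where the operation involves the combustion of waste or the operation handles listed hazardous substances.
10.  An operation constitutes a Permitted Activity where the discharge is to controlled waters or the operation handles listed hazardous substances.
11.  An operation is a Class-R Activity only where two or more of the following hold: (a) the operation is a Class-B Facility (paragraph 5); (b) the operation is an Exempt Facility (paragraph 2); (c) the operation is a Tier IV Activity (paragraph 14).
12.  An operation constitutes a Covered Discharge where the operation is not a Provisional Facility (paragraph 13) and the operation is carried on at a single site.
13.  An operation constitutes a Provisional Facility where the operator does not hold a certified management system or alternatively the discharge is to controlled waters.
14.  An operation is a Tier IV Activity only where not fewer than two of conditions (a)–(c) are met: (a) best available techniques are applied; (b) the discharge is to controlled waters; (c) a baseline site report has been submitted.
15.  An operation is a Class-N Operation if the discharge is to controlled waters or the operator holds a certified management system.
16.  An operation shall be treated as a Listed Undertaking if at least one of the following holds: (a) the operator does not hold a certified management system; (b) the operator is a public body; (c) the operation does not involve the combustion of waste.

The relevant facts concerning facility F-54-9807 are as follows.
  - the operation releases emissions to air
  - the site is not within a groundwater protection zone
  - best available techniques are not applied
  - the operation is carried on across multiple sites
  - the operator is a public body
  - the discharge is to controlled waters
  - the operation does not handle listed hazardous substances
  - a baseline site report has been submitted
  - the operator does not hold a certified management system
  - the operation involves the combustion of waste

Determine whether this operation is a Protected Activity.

paragraph 10 — Permitted Activity: [the discharge is to controlled waters? yes] OR [the operation handles listed hazardous substances? no] → satisfied.
paragraph 16 — Listed Undertaking: [the operator does not hold a certified management system? yes] OR [the operator is a public body? yes] OR [the operation does not involve the combustion of waste? no] → satisfied.
paragraph 5 — Class-B Facility: [not a Permitted Activity (paragraph 10)? no] OR [Listed Undertaking (paragraph 16)? yes] → satisfied.
paragraph 9 — Class-A Installation: [the operation involves the combustion of waste? yes] OR [the operation handles listed hazardous substances? no] → satisfied.
paragraph 1 — Supervised Activity: [the site is not within a groundwater protection zone? yes] OR [the operator does not hold a certified management system? yes] → satisfied.
paragraph 2 — Exempt Facility: [Class-A Installation (paragraph 9)? yes] AND [not a Supervised Activity (paragraph 1)? no] → not satisfied.
paragraph 14 — Tier IV Activity: best available techniques are applied? no; the discharge is to controlled waters? yes; a baseline site report has been submitted? yes — 2 of 3 hold (need ≥2) → satisfied.
paragraph 11 — Class-R Activity: Class-B Facility (paragraph 5)? yes; Exempt Facility (paragraph 2)? no; Tier IV Activity (paragraph 14)? yes — 2 of 3 hold (need ≥2) → satisfied.
paragraph 13 — Provisional Facility: [the operator does not hold a certified management system? yes] OR [the discharge is to controlled waters? yes] → satisfied.
paragraph 12 — Covered Discharge: [not a Provisional Facility (paragraph 13)? no] AND [the operation is carried on at a single site? no] → not satisfied.
paragraph 8 — Protected Activity: [not a Class-R Activity (paragraph 11)? no] AND [not a Covered Discharge (paragraph 12)? yes] → not satisfied.

No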